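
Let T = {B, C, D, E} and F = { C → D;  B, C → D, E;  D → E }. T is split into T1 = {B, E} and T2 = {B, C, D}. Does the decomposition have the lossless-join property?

No

Common attributes: T1 ∩ T2 = {B}.
No dependency enlarges {B}, so (B)⁺ = {B}.
The closure contains neither all of T1 = {B, E} nor all of T2 = {B, C, D}, so the common attributes are not a superkey of either fragment. The join is lossy.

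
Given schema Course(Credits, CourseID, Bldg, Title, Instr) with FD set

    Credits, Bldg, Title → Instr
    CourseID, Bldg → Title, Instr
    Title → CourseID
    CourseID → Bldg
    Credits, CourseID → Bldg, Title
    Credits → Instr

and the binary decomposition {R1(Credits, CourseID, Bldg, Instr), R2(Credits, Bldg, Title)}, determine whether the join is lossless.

Common attributes: R1 ∩ R2 = {Credits, Bldg}.
Closure of {Credits, Bldg}: Credits → Instr applies, adding Instr. So (Credits, Bldg)⁺ = {Credits, Bldg, Instr}.
The closure contains neither all of R1 = {Credits, CourseID, Bldg, Instr} nor all of R2 = {Credits, Bldg, Title}, so the common attributes are not a superkey of either fragment. The join is lossy.

No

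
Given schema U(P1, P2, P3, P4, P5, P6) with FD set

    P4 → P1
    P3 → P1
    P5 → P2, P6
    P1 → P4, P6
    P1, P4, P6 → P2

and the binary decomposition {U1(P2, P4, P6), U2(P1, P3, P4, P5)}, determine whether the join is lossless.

Yes

Common attributes: U1 ∩ U2 = {P4}.
Closure of {P4}: P4 → P1 applies, adding P1; P1 → P4, P6 applies, adding P6; P1, P4, P6 → P2 applies, adding P2. So (P4)⁺ = {P1, P2, P4, P6}.
This closure contains every attribute of U1, so U1 ∩ U2 → U1. The join is lossless.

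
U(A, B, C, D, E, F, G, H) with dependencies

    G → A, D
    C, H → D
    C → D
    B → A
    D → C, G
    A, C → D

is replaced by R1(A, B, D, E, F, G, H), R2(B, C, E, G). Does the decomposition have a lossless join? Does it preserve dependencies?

Lossless test: (B, E, G)⁺ = {A, B, C, D, E, G}, which contains all of one fragment — lossless.
Dependency preservation: C, H → D; C → D; D → C, G; A, C → D are not contained in any single fragment, but the restricted closure of each left-hand side across the fragments still reaches the right-hand side; the remaining FDs each lie inside some fragment. All dependencies are preserved.

lossless and dependency-preserving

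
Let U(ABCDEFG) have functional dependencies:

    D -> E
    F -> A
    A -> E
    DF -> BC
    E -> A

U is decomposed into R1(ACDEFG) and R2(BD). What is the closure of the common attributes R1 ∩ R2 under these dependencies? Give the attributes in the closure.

ADE

R1 ∩ R2 = {D}.
D → E applies, adding E
E → A applies, adding A
Closure: {ADE}.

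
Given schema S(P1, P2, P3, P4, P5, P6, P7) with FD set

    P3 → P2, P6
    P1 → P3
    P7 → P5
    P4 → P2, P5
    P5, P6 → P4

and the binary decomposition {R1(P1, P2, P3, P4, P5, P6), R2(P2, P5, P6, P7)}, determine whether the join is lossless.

No

Common attributes: R1 ∩ R2 = {P2, P5, P6}.
Closure of {P2, P5, P6}: P5, P6 → P4 applies, adding P4. So (P2, P5, P6)⁺ = {P2, P4, P5, P6}.
The closure contains neither all of R1 = {P1, P2, P3, P4, P5, P6} nor all of R2 = {P2, P5, P6, P7}, so the common attributes are not a superkey of either fragment. The join is lossy.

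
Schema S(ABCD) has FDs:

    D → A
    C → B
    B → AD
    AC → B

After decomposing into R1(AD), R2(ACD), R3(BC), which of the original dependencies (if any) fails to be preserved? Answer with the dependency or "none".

B → AD

Check B → AD: no single fragment contains all of {ABD}, and the restricted closure of {B} across the fragments never reaches {AD}.
D → A is preserved.
C → B is preserved.
AC → B is preserved.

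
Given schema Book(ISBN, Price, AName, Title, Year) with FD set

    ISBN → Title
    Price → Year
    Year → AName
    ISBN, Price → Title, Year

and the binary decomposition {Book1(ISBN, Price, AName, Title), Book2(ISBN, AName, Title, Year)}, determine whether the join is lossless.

No

Common attributes: Book1 ∩ Book2 = {ISBN, AName, Title}.
No dependency enlarges {ISBN, AName, Title}, so (ISBN, AName, Title)⁺ = {ISBN, AName, Title}.
The closure contains neither all of Book1 = {ISBN, Price, AName, Title} nor all of Book2 = {ISBN, AName, Title, Year}, so the common attributes are not a superkey of either fragment. The join is lossy.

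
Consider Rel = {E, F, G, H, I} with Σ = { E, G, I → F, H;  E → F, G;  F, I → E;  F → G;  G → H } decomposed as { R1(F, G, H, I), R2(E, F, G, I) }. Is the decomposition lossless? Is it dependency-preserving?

lossless and dependency-preserving

Lossless test: (F, G, I)⁺ = {E, F, G, H, I}, which contains all of one fragment — lossless.
Dependency preservation: E, G, I → F, H is not contained in any single fragment, but the restricted closure of its left-hand side across the fragments still reaches the right-hand side; the remaining FDs each lie inside some fragment. All dependencies are preserved.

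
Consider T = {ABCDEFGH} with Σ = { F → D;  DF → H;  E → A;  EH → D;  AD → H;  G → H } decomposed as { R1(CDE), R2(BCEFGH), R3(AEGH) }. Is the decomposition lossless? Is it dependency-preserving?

Lossless test (chase): Rows 1 and 2 agree on E; apply E→A and equate their A entries. Rows 1 and 3 agree on E; apply E→A and equate their A entries. Rows 2 and 3 agree on EH; apply EH→D and equate their D entries. No row becomes fully distinguished — the join is lossy.
Dependency preservation: the restricted closure of {F} across the fragments never reaches {D}, so F → D cannot be enforced without a join — not preserved.

lossy and not dependency-preserving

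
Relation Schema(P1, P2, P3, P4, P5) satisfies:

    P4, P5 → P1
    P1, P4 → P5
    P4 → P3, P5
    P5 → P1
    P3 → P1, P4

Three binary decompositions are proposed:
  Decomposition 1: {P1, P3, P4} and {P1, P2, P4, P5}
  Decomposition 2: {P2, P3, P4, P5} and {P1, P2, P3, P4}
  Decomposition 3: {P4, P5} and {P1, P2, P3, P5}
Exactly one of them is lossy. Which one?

Decomposition 1: common = {P1, P4}, closure = {P1, P3, P4, P5} → lossless.
Decomposition 2: common = {P2, P3, P4}, closure = {P1, P2, P3, P4, P5} → lossless.
Decomposition 3: common = {P5}, closure = {P1, P5} → lossy.

Decomposition 3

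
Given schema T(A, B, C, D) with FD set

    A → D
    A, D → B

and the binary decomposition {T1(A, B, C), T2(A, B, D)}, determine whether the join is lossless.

Yes

Common attributes: T1 ∩ T2 = {A, B}.
Closure of {A, B}: A → D applies, adding D. So (A, B)⁺ = {A, B, D}.
This closure contains every attribute of T2, so T1 ∩ T2 → T2. The join is lossless.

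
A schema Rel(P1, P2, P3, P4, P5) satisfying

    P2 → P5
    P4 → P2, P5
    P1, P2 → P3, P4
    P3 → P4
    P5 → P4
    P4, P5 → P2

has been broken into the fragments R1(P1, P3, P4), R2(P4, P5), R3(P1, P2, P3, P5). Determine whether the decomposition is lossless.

Chase test. Columns are P1, P2, P3, P4, P5; row i has aⱼ where attribute j ∈ Ri, else bᵢⱼ.
Initial tableau (one row per fragment):
  row 1: a1 b12 a3 a4 b15
  row 2: b21 b22 b23 a4 a5
  row 3: a1 a2 a3 b34 a5
Rows 1 and 2 agree on P4; apply P4→P2, P5 and equate their P2, P5 entries.
Rows 1 and 3 agree on P3; apply P3→P4 and equate their P4 entries.
Rows 1 and 3 agree on P4, P5; apply P4, P5→P2 and equate their P2 entries.
Row 1 is now all distinguished symbols — the join is lossless.

Yes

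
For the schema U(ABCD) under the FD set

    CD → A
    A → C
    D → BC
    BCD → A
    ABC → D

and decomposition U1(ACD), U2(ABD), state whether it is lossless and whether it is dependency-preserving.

Lossless test: (AD)⁺ = {ABCD}, which contains all of one fragment — lossless.
Dependency preservation: D → BC; BCD → A; ABC → D are not contained in any single fragment, but the restricted closure of each left-hand side across the fragments still reaches the right-hand side; the remaining FDs each lie inside some fragment. All dependencies are preserved.

lossless and dependency-preserving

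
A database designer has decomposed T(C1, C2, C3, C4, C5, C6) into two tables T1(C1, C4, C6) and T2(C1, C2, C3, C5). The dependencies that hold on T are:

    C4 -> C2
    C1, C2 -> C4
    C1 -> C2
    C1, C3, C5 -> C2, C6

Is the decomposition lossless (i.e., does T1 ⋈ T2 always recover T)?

Common attributes: T1 ∩ T2 = {C1}.
Closure of {C1}: C1 → C2 applies, adding C2; C1, C2 → C4 applies, adding C4. So (C1)⁺ = {C1, C2, C4}.
The closure contains neither all of T1 = {C1, C4, C6} nor all of T2 = {C1, C2, C3, C5}, so the common attributes are not a superkey of either fragment. The join is lossy.

No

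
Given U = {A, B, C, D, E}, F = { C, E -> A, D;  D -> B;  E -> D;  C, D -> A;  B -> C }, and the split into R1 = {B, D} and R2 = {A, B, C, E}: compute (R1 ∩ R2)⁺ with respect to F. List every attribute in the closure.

B, C

R1 ∩ R2 = {B}.
B → C applies, adding C
Closure: {B, C}.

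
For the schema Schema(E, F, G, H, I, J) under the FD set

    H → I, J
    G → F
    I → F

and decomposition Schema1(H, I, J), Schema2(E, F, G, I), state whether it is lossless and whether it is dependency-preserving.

Lossless test: (I)⁺ = {F, I}, which is a superkey of neither fragment — lossy.
Dependency preservation: every FD's attributes lie within a single fragment, so each can be enforced locally — preserved.

lossy but dependency-preserving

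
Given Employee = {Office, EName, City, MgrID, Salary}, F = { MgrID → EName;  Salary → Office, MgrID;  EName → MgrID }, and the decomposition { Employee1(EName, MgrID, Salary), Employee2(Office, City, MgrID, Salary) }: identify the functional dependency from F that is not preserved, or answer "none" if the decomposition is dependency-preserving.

none

MgrID → EName lies within Employee1.
Salary → Office, MgrID lies within Employee2.
EName → MgrID lies within Employee1.
Every dependency is enforceable on the fragments, so the decomposition is dependency-preserving.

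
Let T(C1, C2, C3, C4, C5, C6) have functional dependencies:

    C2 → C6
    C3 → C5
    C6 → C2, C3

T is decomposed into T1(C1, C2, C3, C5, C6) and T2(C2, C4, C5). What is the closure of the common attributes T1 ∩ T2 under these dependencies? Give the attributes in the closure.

C2, C3, C5, C6

T1 ∩ T2 = {C2, C5}.
C2 → C6 applies, adding C6
C6 → C2, C3 applies, adding C3
Closure: {C2, C3, C5, C6}.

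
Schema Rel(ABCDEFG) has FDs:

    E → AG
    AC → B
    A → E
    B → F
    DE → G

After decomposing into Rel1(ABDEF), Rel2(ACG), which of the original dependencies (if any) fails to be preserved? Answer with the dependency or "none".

AC → B

Check AC → B: no single fragment contains all of {ABC}, and the restricted closure of {AC} across the fragments never reaches {B}.
E → AG is preserved.
A → E is preserved.
B → F is preserved.
DE → G is preserved.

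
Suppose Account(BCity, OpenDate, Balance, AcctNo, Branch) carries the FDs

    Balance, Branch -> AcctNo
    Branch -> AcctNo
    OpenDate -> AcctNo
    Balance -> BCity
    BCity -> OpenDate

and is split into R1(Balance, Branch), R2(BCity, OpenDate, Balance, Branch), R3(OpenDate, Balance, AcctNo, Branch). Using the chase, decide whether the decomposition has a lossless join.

Chase test. Columns are BCity, OpenDate, Balance, AcctNo, Branch; row i has aⱼ where attribute j ∈ Ri, else bᵢⱼ.
Initial tableau (one row per fragment):
  row 1: b11 b12 a3 b14 a5
  row 2: a1 a2 a3 b24 a5
  row 3: b31 a2 a3 a4 a5
Rows 1 and 2 agree on Balance, Branch; apply Balance, Branch→AcctNo and equate their AcctNo entries.
Rows 1 and 3 agree on Balance, Branch; apply Balance, Branch→AcctNo and equate their AcctNo entries.
Rows 1 and 2 agree on Balance; apply Balance→BCity and equate their BCity entries.
Rows 1 and 3 agree on Balance; apply Balance→BCity and equate their BCity entries.
Rows 1 and 2 agree on BCity; apply BCity→OpenDate and equate their OpenDate entries.
Row 1 is now all distinguished symbols — the join is lossless.

Yes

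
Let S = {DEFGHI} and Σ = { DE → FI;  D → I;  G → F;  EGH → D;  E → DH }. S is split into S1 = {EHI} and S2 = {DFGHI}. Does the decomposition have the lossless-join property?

No

Common attributes: S1 ∩ S2 = {HI}.
No dependency enlarges {HI}, so (HI)⁺ = {HI}.
The closure contains neither all of S1 = {EHI} nor all of S2 = {DFGHI}, so the common attributes are not a superkey of either fragment. The join is lossy.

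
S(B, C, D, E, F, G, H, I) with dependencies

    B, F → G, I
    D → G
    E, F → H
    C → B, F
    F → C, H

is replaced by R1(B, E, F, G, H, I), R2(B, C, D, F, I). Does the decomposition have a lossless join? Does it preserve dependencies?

lossy and not dependency-preserving

Lossless test: (B, F, I)⁺ = {B, C, F, G, H, I}, which is a superkey of neither fragment — lossy.
Dependency preservation: the restricted closure of {D} across the fragments never reaches {G}, so D → G cannot be enforced without a join — not preserved.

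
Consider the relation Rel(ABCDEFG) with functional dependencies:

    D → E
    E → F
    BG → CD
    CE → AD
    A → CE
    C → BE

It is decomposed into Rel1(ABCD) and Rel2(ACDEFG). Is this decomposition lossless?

Common attributes: Rel1 ∩ Rel2 = {ACD}.
Closure of {ACD}: D → E applies, adding E; E → F applies, adding F; C → BE applies, adding B. So (ACD)⁺ = {ABCDEF}.
This closure contains every attribute of Rel1, so Rel1 ∩ Rel2 → Rel1. The join is lossless.

Yes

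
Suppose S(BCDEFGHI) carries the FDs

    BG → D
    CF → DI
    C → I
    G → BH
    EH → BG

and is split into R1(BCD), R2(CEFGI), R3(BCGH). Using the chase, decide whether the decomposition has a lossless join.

Chase test. Columns are BCDEFGHI; row i has aⱼ where attribute j ∈ Ri, else bᵢⱼ.
Initial tableau (one row per fragment):
  row 1: a1 a2 a3 b14 b15 b16 b17 b18
  row 2: b21 a2 b23 a4 a5 a6 b27 a8
  row 3: a1 a2 b33 b34 b35 a6 a7 b38
Rows 1 and 2 agree on C; apply C→I and equate their I entries.
Rows 1 and 3 agree on C; apply C→I and equate their I entries.
Rows 2 and 3 agree on G; apply G→BH and equate their BH entries.
Rows 2 and 3 agree on BG; apply BG→D and equate their D entries.
No row becomes fully distinguished — the join is lossy.

No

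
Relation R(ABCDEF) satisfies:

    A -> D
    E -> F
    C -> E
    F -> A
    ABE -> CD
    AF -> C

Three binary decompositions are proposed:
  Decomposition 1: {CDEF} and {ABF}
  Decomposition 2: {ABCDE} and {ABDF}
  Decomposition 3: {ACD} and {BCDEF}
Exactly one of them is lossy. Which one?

Decomposition 1: common = {F}, closure = {ACDEF} → lossless.
Decomposition 2: common = {ABD}, closure = {ABD} → lossy.
Decomposition 3: common = {CD}, closure = {ACDEF} → lossless.

Decomposition 2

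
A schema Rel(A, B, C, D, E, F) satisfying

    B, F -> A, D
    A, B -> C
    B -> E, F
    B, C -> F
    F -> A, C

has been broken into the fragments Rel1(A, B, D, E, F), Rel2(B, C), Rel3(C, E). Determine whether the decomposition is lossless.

Yes

Chase test. Columns are A, B, C, D, E, F; row i has aⱼ where attribute j ∈ Reli, else bᵢⱼ.
Initial tableau (one row per fragment):
  row 1: a1 a2 b13 a4 a5 a6
  row 2: b21 a2 a3 b24 b25 b26
  row 3: b31 b32 a3 b34 a5 b36
Rows 1 and 2 agree on B; apply B→E, F and equate their E, F entries.
Rows 1 and 2 agree on F; apply F→A, C and equate their A, C entries.
Rows 1 and 2 agree on B, F; apply B, F→A, D and equate their A, D entries.
Row 1 is now all distinguished symbols — the join is lossless.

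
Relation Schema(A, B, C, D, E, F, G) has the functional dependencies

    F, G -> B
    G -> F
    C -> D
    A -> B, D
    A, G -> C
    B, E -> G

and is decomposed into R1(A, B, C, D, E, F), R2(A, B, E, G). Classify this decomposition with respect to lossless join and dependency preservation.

lossless but not dependency-preserving

Lossless test: (A, B, E)⁺ = {A, B, C, D, E, F, G}, which contains all of one fragment — lossless.
Dependency preservation: the restricted closure of {G} across the fragments never reaches {F}, so G → F cannot be enforced without a join — not preserved.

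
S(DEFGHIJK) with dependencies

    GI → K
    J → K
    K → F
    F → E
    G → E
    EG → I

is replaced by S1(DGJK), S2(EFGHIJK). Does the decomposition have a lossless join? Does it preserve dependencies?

lossy but dependency-preserving

Lossless test: (GJK)⁺ = {EFGIJK}, which is a superkey of neither fragment — lossy.
Dependency preservation: every FD's attributes lie within a single fragment, so each can be enforced locally — preserved.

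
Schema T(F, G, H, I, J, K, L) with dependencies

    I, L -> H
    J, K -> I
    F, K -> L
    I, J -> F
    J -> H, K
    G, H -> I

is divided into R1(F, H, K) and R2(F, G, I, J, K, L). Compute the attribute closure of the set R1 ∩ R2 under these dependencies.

R1 ∩ R2 = {F, K}.
F, K → L applies, adding L
Closure: {F, K, L}.

F, K, L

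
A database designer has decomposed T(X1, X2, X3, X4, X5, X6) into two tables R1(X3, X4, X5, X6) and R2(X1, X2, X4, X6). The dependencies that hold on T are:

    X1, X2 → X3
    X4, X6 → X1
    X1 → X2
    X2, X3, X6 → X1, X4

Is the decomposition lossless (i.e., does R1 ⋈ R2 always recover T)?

Yes

Common attributes: R1 ∩ R2 = {X4, X6}.
Closure of {X4, X6}: X4, X6 → X1 applies, adding X1; X1 → X2 applies, adding X2; X1, X2 → X3 applies, adding X3. So (X4, X6)⁺ = {X1, X2, X3, X4, X6}.
This closure contains every attribute of R2, so R1 ∩ R2 → R2. The join is lossless.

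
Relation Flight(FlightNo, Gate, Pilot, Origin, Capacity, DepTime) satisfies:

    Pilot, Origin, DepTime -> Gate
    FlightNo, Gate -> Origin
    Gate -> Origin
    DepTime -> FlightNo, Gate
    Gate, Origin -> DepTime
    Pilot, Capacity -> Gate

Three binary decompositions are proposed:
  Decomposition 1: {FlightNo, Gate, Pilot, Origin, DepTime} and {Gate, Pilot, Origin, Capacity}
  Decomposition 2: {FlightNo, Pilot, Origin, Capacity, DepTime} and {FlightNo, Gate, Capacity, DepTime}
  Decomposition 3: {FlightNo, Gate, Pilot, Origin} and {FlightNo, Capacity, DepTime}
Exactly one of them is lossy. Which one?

Decomposition 1: common = {Gate, Pilot, Origin}, closure = {FlightNo, Gate, Pilot, Origin, DepTime} → lossless.
Decomposition 2: common = {FlightNo, Capacity, DepTime}, closure = {FlightNo, Gate, Origin, Capacity, DepTime} → lossless.
Decomposition 3: common = {FlightNo}, closure = {FlightNo} → lossy.

Decomposition 3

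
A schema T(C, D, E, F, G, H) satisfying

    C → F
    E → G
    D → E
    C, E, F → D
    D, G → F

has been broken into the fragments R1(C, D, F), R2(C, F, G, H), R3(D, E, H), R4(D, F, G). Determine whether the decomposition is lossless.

No

Chase test. Columns are C, D, E, F, G, H; row i has aⱼ where attribute j ∈ Ri, else bᵢⱼ.
Initial tableau (one row per fragment):
  row 1: a1 a2 b13 a4 b15 b16
  row 2: a1 b22 b23 a4 a5 a6
  row 3: b31 a2 a3 b34 b35 a6
  row 4: b41 a2 b43 a4 a5 b46
Rows 1 and 3 agree on D; apply D→E and equate their E entries.
Rows 1 and 4 agree on D; apply D→E and equate their E entries.
Rows 1 and 3 agree on E; apply E→G and equate their G entries.
Rows 1 and 4 agree on E; apply E→G and equate their G entries.
Rows 1 and 3 agree on D, G; apply D, G→F and equate their F entries.
No row becomes fully distinguished — the join is lossy.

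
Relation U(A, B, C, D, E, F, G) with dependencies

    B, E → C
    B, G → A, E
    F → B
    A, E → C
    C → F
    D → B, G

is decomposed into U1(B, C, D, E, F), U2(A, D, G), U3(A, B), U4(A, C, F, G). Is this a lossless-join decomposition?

Chase test. Columns are A, B, C, D, E, F, G; row i has aⱼ where attribute j ∈ Ui, else bᵢⱼ.
Initial tableau (one row per fragment):
  row 1: b11 a2 a3 a4 a5 a6 b17
  row 2: a1 b22 b23 a4 b25 b26 a7
  row 3: a1 a2 b33 b34 b35 b36 b37
  row 4: a1 b42 a3 b44 b45 a6 a7
Rows 1 and 4 agree on F; apply F→B and equate their B entries.
Rows 1 and 2 agree on D; apply D→B, G and equate their B, G entries.
Rows 1 and 2 agree on B, G; apply B, G→A, E and equate their A, E entries.
Rows 1 and 4 agree on B, G; apply B, G→A, E and equate their A, E entries.
Rows 1 and 2 agree on A, E; apply A, E→C and equate their C entries.
Rows 1 and 2 agree on C; apply C→F and equate their F entries.
Row 1 is now all distinguished symbols — the join is lossless.

Yes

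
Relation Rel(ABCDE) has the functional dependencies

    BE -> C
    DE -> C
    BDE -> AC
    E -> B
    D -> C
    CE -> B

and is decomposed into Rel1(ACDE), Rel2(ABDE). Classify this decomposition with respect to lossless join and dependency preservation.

Lossless test: (ADE)⁺ = {ABCDE}, which contains all of one fragment — lossless.
Dependency preservation: BE → C; BDE → AC; CE → B are not contained in any single fragment, but the restricted closure of each left-hand side across the fragments still reaches the right-hand side; the remaining FDs each lie inside some fragment. All dependencies are preserved.

lossless and dependency-preserving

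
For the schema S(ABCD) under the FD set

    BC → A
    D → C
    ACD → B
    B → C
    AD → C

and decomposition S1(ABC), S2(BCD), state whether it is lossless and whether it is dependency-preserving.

Lossless test: (BC)⁺ = {ABC}, which contains all of one fragment — lossless.
Dependency preservation: the restricted closure of {ACD} across the fragments never reaches {B}, so ACD → B cannot be enforced without a join — not preserved.

lossless but not dependency-preserving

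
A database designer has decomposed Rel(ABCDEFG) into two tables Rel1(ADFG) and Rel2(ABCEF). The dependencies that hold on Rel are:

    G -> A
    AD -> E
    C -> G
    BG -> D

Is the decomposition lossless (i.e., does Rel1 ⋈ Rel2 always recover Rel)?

No

Common attributes: Rel1 ∩ Rel2 = {AF}.
No dependency enlarges {AF}, so (AF)⁺ = {AF}.
The closure contains neither all of Rel1 = {ADFG} nor all of Rel2 = {ABCEF}, so the common attributes are not a superkey of either fragment. The join is lossy.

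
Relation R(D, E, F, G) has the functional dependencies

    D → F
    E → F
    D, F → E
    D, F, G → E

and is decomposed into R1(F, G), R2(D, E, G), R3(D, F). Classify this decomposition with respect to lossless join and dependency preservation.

Lossless test (chase): Rows 2 and 3 agree on D; apply D→F and equate their F entries. Rows 2 and 3 agree on D, F; apply D, F→E and equate their E entries. Row 2 is now all distinguished symbols — the join is lossless.
Dependency preservation: the restricted closure of {E} across the fragments never reaches {F}, so E → F cannot be enforced without a join — not preserved.

lossless but not dependency-preserving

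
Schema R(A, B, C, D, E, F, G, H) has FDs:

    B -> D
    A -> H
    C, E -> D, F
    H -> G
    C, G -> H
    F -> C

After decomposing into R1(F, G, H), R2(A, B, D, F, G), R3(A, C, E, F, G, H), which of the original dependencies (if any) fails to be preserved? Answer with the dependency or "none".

Check C, E → D, F: no single fragment contains all of {C, D, E, F}, and the restricted closure of {C, E} across the fragments never reaches {D, F}.
B → D is preserved.
A → H is preserved.
H → G is preserved.
C, G → H is preserved.
F → C is preserved.

C, E -> D, F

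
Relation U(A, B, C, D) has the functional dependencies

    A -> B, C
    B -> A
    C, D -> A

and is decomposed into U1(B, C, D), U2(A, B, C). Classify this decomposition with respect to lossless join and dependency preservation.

Lossless test: (B, C)⁺ = {A, B, C}, which contains all of one fragment — lossless.
Dependency preservation: C, D → A is not contained in any single fragment, but the restricted closure of its left-hand side across the fragments still reaches the right-hand side; the remaining FDs each lie inside some fragment. All dependencies are preserved.

lossless and dependency-preserving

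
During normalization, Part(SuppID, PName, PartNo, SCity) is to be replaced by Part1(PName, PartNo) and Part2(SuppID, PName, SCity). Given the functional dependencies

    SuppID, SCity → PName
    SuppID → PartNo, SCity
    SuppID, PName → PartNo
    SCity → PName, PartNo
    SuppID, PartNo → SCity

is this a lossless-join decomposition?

No

Common attributes: Part1 ∩ Part2 = {PName}.
No dependency enlarges {PName}, so (PName)⁺ = {PName}.
The closure contains neither all of Part1 = {PName, PartNo} nor all of Part2 = {SuppID, PName, SCity}, so the common attributes are not a superkey of either fragment. The join is lossy.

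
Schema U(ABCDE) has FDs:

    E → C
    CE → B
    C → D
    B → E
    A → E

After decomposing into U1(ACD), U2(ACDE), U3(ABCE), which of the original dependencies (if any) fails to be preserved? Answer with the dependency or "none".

none

E → C lies within U2.
CE → B lies within U3.
C → D lies within U1.
B → E lies within U3.
A → E lies within U2.
Every dependency is enforceable on the fragments, so the decomposition is dependency-preserving.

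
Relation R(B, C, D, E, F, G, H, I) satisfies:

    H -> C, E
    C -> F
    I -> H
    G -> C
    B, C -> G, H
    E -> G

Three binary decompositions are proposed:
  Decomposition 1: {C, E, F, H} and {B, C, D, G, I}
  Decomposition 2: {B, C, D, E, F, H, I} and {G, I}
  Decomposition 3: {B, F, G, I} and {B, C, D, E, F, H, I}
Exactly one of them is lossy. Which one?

Decomposition 1: common = {C}, closure = {C, F} → lossy.
Decomposition 2: common = {I}, closure = {C, E, F, G, H, I} → lossless.
Decomposition 3: common = {B, F, I}, closure = {B, C, E, F, G, H, I} → lossless.

Decomposition 1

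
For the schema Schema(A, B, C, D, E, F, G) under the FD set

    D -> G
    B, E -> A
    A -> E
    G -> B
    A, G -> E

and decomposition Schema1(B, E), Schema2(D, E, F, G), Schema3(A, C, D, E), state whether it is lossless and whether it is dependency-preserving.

Lossless test (chase): Rows 2 and 3 agree on D; apply D→G and equate their G entries. Rows 2 and 3 agree on G; apply G→B and equate their B entries. Rows 2 and 3 agree on B, E; apply B, E→A and equate their A entries. No row becomes fully distinguished — the join is lossy.
Dependency preservation: the restricted closure of {B, E} across the fragments never reaches {A}, so B, E → A cannot be enforced without a join — not preserved.

lossy and not dependency-preserving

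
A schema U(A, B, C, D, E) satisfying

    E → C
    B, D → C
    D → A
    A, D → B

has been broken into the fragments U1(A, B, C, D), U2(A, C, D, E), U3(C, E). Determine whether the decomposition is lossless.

Chase test. Columns are A, B, C, D, E; row i has aⱼ where attribute j ∈ Ui, else bᵢⱼ.
Initial tableau (one row per fragment):
  row 1: a1 a2 a3 a4 b15
  row 2: a1 b22 a3 a4 a5
  row 3: b31 b32 a3 b34 a5
Rows 1 and 2 agree on A, D; apply A, D→B and equate their B entries.
Row 2 is now all distinguished symbols — the join is lossless.

Yes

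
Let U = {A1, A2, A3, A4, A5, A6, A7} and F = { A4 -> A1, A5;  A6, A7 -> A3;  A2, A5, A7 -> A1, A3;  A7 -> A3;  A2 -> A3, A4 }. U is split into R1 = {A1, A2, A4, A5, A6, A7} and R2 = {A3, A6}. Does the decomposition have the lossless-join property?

No

Common attributes: R1 ∩ R2 = {A6}.
No dependency enlarges {A6}, so (A6)⁺ = {A6}.
The closure contains neither all of R1 = {A1, A2, A4, A5, A6, A7} nor all of R2 = {A3, A6}, so the common attributes are not a superkey of either fragment. The join is lossy.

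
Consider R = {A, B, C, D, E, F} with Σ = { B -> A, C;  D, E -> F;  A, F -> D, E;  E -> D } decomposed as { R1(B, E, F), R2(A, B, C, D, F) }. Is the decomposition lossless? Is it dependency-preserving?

lossless but not dependency-preserving

Lossless test: (B, F)⁺ = {A, B, C, D, E, F}, which contains all of one fragment — lossless.
Dependency preservation: the restricted closure of {A, F} across the fragments never reaches {D, E}, so A, F → D, E cannot be enforced without a join — not preserved.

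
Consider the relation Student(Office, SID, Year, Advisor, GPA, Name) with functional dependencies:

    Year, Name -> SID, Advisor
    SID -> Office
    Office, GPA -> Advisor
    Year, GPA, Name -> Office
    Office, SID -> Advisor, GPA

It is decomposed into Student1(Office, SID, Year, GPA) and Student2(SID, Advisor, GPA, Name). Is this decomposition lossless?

Common attributes: Student1 ∩ Student2 = {SID, GPA}.
Closure of {SID, GPA}: SID → Office applies, adding Office; Office, GPA → Advisor applies, adding Advisor. So (SID, GPA)⁺ = {Office, SID, Advisor, GPA}.
The closure contains neither all of Student1 = {Office, SID, Year, GPA} nor all of Student2 = {SID, Advisor, GPA, Name}, so the common attributes are not a superkey of either fragment. The join is lossy.

No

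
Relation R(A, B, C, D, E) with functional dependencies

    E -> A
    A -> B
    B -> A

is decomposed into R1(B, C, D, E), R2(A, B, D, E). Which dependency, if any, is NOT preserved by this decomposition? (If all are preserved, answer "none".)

none

E → A lies within R2.
A → B lies within R2.
B → A lies within R2.
Every dependency is enforceable on the fragments, so the decomposition is dependency-preserving.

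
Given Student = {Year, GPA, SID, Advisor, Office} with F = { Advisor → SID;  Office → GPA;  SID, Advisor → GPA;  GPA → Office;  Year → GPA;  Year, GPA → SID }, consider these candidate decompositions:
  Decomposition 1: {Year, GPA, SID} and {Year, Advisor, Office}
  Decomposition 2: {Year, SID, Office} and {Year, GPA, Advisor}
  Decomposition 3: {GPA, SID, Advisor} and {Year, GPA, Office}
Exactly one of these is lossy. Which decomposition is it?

Decomposition 3

Decomposition 1: common = {Year}, closure = {Year, GPA, SID, Office} → lossless.
Decomposition 2: common = {Year}, closure = {Year, GPA, SID, Office} → lossless.
Decomposition 3: common = {GPA}, closure = {GPA, Office} → lossy.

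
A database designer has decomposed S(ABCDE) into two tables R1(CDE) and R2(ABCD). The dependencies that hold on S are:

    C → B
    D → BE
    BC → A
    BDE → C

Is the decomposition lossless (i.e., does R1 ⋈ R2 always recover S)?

Yes

Common attributes: R1 ∩ R2 = {CD}.
Closure of {CD}: C → B applies, adding B; D → BE applies, adding E; BC → A applies, adding A. So (CD)⁺ = {ABCDE}.
This closure contains every attribute of R1, so R1 ∩ R2 → R1. The join is lossless.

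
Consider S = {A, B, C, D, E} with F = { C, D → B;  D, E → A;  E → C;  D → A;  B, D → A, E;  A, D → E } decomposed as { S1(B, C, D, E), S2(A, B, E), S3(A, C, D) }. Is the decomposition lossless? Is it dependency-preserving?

lossless and dependency-preserving

Lossless test (chase): Rows 1 and 3 agree on C, D; apply C, D→B and equate their B entries. Rows 1 and 2 agree on E; apply E→C and equate their C entries. Rows 1 and 3 agree on D; apply D→A and equate their A entries. Rows 1 and 3 agree on B, D; apply B, D→A, E and equate their A, E entries. Row 1 is now all distinguished symbols — the join is lossless.
Dependency preservation: D, E → A; B, D → A, E; A, D → E are not contained in any single fragment, but the restricted closure of each left-hand side across the fragments still reaches the right-hand side; the remaining FDs each lie inside some fragment. All dependencies are preserved.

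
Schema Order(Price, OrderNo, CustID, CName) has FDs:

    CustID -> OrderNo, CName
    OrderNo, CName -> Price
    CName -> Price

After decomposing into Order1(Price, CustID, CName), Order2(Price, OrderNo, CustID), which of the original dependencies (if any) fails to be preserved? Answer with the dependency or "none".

none

CustID → OrderNo, CName: restricted closure across fragments reaches OrderNo, CName.
OrderNo, CName → Price: restricted closure across fragments reaches Price.
CName → Price lies within Order1.
Every dependency is enforceable on the fragments, so the decomposition is dependency-preserving.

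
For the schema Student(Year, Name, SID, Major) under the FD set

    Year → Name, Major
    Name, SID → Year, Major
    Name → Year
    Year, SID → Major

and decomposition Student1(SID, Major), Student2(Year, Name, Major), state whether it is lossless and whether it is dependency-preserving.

Lossless test: (Major)⁺ = {Major}, which is a superkey of neither fragment — lossy.
Dependency preservation: Name, SID → Year, Major; Year, SID → Major are not contained in any single fragment, but the restricted closure of each left-hand side across the fragments still reaches the right-hand side; the remaining FDs each lie inside some fragment. All dependencies are preserved.

lossy but dependency-preserving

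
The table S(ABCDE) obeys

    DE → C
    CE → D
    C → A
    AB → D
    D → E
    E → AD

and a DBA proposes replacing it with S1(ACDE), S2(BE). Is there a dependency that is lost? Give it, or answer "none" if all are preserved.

AB → D

Check AB → D: no single fragment contains all of {ABD}, and the restricted closure of {AB} across the fragments never reaches {D}.
DE → C is preserved.
CE → D is preserved.
C → A is preserved.
D → E is preserved.
E → AD is preserved.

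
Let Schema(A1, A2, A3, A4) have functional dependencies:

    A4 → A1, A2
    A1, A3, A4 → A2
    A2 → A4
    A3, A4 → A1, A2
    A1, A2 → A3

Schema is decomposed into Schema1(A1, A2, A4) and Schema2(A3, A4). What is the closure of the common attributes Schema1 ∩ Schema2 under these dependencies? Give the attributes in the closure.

A1, A2, A3, A4

Schema1 ∩ Schema2 = {A4}.
A4 → A1, A2 applies, adding A1, A2
A1, A2 → A3 applies, adding A3
Closure: {A1, A2, A3, A4}.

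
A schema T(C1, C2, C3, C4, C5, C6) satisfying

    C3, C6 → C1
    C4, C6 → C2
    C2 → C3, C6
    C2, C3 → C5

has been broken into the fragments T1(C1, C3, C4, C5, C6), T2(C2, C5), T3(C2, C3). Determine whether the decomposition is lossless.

No

Chase test. Columns are C1, C2, C3, C4, C5, C6; row i has aⱼ where attribute j ∈ Ti, else bᵢⱼ.
Initial tableau (one row per fragment):
  row 1: a1 b12 a3 a4 a5 a6
  row 2: b21 a2 b23 b24 a5 b26
  row 3: b31 a2 a3 b34 b35 b36
Rows 2 and 3 agree on C2; apply C2→C3, C6 and equate their C3, C6 entries.
Rows 2 and 3 agree on C2, C3; apply C2, C3→C5 and equate their C5 entries.
Rows 2 and 3 agree on C3, C6; apply C3, C6→C1 and equate their C1 entries.
No row becomes fully distinguished — the join is lossy.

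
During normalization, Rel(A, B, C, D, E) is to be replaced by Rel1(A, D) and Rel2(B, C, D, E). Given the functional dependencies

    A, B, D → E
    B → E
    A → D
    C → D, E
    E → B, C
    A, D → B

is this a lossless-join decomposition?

No

Common attributes: Rel1 ∩ Rel2 = {D}.
No dependency enlarges {D}, so (D)⁺ = {D}.
The closure contains neither all of Rel1 = {A, D} nor all of Rel2 = {B, C, D, E}, so the common attributes are not a superkey of either fragment. The join is lossy.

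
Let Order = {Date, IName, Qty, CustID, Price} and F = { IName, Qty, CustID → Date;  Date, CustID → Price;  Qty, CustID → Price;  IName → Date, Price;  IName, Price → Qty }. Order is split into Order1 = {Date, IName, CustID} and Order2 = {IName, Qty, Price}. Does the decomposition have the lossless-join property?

Common attributes: Order1 ∩ Order2 = {IName}.
Closure of {IName}: IName → Date, Price applies, adding Date, Price; IName, Price → Qty applies, adding Qty. So (IName)⁺ = {Date, IName, Qty, Price}.
This closure contains every attribute of Order2, so Order1 ∩ Order2 → Order2. The join is lossless.

Yes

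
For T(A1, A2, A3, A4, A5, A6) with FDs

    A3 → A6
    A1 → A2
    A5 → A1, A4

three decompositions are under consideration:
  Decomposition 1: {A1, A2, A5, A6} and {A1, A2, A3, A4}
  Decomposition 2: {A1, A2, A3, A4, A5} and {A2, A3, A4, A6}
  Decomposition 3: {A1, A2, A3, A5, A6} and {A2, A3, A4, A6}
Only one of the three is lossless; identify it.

Decomposition 2

Decomposition 1: common = {A1, A2}, closure = {A1, A2} → lossy.
Decomposition 2: common = {A2, A3, A4}, closure = {A2, A3, A4, A6} → lossless.
Decomposition 3: common = {A2, A3, A6}, closure = {A2, A3, A6} → lossy.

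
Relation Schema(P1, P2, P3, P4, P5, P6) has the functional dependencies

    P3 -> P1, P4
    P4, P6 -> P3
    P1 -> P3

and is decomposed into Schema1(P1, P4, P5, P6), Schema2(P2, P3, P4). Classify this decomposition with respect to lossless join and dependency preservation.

Lossless test: (P4)⁺ = {P4}, which is a superkey of neither fragment — lossy.
Dependency preservation: the restricted closure of {P3} across the fragments never reaches {P1, P4}, so P3 → P1, P4 cannot be enforced without a join — not preserved.

lossy and not dependency-preserving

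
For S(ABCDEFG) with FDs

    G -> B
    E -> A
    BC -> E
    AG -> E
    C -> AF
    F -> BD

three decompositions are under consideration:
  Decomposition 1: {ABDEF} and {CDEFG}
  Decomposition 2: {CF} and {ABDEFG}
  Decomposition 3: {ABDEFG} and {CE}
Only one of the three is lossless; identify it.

Decomposition 1: common = {DEF}, closure = {ABDEF} → lossless.
Decomposition 2: common = {F}, closure = {BDF} → lossy.
Decomposition 3: common = {E}, closure = {AE} → lossy.

Decomposition 1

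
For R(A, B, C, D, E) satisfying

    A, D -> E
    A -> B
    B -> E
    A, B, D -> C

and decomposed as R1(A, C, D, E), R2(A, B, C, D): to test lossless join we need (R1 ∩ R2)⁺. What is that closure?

A, B, C, D, E

R1 ∩ R2 = {A, C, D}.
A, D → E applies, adding E
A → B applies, adding B
Closure: {A, B, C, D, E}.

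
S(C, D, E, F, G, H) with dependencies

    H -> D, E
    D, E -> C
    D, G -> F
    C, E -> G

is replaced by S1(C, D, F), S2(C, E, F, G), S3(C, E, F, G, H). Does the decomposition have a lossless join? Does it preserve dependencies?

lossy and not dependency-preserving

Lossless test (chase): applying each FD to every pair of rows produces no changes in the tableau, so no row becomes fully distinguished — the join is lossy.
Dependency preservation: the restricted closure of {H} across the fragments never reaches {D, E}, so H → D, E cannot be enforced without a join — not preserved.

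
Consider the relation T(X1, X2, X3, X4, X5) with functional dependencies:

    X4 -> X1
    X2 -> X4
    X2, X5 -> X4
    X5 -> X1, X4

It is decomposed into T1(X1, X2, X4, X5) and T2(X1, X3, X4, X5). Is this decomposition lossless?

Common attributes: T1 ∩ T2 = {X1, X4, X5}.
No dependency enlarges {X1, X4, X5}, so (X1, X4, X5)⁺ = {X1, X4, X5}.
The closure contains neither all of T1 = {X1, X2, X4, X5} nor all of T2 = {X1, X3, X4, X5}, so the common attributes are not a superkey of either fragment. The join is lossy.

No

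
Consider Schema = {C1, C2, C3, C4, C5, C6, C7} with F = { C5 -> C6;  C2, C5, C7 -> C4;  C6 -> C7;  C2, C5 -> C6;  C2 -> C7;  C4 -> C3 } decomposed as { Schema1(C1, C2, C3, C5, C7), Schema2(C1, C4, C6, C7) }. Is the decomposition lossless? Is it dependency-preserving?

Lossless test: (C1, C7)⁺ = {C1, C7}, which is a superkey of neither fragment — lossy.
Dependency preservation: the restricted closure of {C5} across the fragments never reaches {C6}, so C5 → C6 cannot be enforced without a join — not preserved.

lossy and not dependency-preserving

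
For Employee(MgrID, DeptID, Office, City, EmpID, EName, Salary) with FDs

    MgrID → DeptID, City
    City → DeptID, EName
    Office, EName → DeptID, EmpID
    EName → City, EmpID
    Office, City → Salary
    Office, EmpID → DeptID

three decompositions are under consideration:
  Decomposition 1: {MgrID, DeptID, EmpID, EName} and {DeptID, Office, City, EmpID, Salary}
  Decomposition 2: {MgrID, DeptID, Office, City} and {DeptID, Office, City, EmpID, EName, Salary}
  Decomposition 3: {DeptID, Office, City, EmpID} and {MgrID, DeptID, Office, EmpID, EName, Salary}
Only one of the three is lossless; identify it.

Decomposition 1: common = {DeptID, EmpID}, closure = {DeptID, EmpID} → lossy.
Decomposition 2: common = {DeptID, Office, City}, closure = {DeptID, Office, City, EmpID, EName, Salary} → lossless.
Decomposition 3: common = {DeptID, Office, EmpID}, closure = {DeptID, Office, EmpID} → lossy.

Decomposition 2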